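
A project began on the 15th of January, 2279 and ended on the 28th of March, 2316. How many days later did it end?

13586

From January 15, 2279 to January 15, 2316: 37 years, of which 8 contain a Feb 29 — 29×365 + 8×366 = 13513 days.
(2300 is not a leap year (divisible by 100 but not 400).)
January 2316: 31 − 15 = 16 days remain.
Then February 2316 (29): 29 days.
March 1–28, 2316: 28 days.
Residual: 73 days.
Total: 13586 days.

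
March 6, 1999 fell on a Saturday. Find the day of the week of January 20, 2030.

Sunday

From March 6, 1999 to March 6, 2029: 30 years, of which 8 contain a Feb 29 — 22×365 + 8×366 = 10958 days.
(2000 is a leap year (divisible by 400).)
March 2029: 31 − 6 = 25 days remain.
Then 9 full months totalling 275 days.
January 1–20, 2030: 20 days.
Residual: 320 days.
Total: 11278 days.
11278 mod 7 = 1, so 1 day after Saturday is Sunday.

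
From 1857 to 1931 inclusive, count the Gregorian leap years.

Years divisible by 4: 1860, 1864, …, 1928 — 18 in all.
Of these, 1900 is divisible by 100 but not 400, so not leap.
Leap years: 18 − 1 = 17.

17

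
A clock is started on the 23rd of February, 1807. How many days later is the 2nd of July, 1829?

8165

From February 23, 1807 to February 23, 1829: 22 years, of which 6 contain a Feb 29 — 16×365 + 6×366 = 8036 days.
February 1829: 28 − 23 = 5 days remain (1829 is not a leap year, so February has 28 days).
Then March (31), April (30), May (31), June (30): 31 + 30 + 31 + 30 = 122 days.
July 1–2, 1829: 2 days.
Residual: 129 days.
Total: 8165 days.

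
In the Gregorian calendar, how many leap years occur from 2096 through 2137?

Years divisible by 4 in [2096, 2137]: 2096, 2100, 2104, 2108, 2112, 2116, 2120, 2124, 2128, 2132, 2136.
Of these, 2100 is divisible by 100 but not 400, so not leap.
Leap years: 11 − 1 = 10.

10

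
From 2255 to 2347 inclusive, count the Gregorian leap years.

22

Years divisible by 4: 2256, 2260, …, 2344 — 23 in all.
Of these, 2300 is divisible by 100 but not 400, so not leap.
Leap years: 23 − 1 = 22.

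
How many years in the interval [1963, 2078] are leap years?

29

Years divisible by 4: 1964, 1968, …, 2076 — 29 in all.
2000 is divisible by 400, so still leap.
No century exceptions apply. Count: 29.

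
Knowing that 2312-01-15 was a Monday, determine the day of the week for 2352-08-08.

Day-of-year of January 15, 2312: 15.
Day-of-year of August 8, 2352: 221.
2312 has 366 days, so 366 − 15 = 351 days remain in 2312.
Full years 2313–2351: 30 common + 9 leap = 30×365 + 9×366 = 14244 days.
Total: 351 + 14244 + 221 = 14816 days.
14816 mod 7 = 4, so 4 days after Monday is Friday.

Friday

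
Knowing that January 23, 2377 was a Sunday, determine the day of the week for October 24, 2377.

January 2377: 31 − 23 = 8 days remain.
Then February 2377 (28), March (31), April (30), May (31), June (30), July (31), August (31), September (30): 28 + 31 + 30 + 31 + 30 + 31 + 31 + 30 = 242 days.
October 1–24, 2377: 24 days.
Total: 8 + 242 + 24 = 274 days.
274 mod 7 = 1, so 1 day after Sunday is Monday.

Monday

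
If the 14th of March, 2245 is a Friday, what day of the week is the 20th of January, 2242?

Count forward from the earlier date (January 20, 2242) to the later (March 14, 2245):
Day-of-year of January 20, 2242: 20.
Day-of-year of March 14, 2245: 73.
2242 has 365 days, so 365 − 20 = 345 days remain in 2242.
Full years: 2243: 365; 2244: 366. Sum = 731.
Total: 345 + 731 + 73 = 1149 days.
1149 mod 7 = 1, so 1 day before Friday is Thursday.

Thursday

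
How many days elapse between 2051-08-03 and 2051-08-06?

3

Within August 2051: 6 − 3 = 3 days.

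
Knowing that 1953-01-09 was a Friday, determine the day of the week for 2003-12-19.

Day-of-year of January 9, 1953: 9.
Day-of-year of December 19, 2003: 353.
1953 has 365 days, so 365 − 9 = 356 days remain in 1953.
Full years 1954–2002: 37 common + 12 leap = 37×365 + 12×366 = 17897 days.
Total: 356 + 17897 + 353 = 18606 days.
18606 is a multiple of 7, so 2003-12-19 falls on the same weekday: Friday.

Friday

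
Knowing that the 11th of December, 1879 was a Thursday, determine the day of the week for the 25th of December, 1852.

Count forward from the earlier date (December 25, 1852) to the later (December 11, 1879):
From December 25, 1852 to December 25, 1878: 26 years, of which 6 contain a Feb 29 — 20×365 + 6×366 = 9496 days.
December 1878: 31 − 25 = 6 days remain.
Then 11 full months totalling 334 days.
December 1–11, 1879: 11 days.
Residual: 351 days.
Total: 9847 days.
9847 mod 7 = 5, so 5 days before Thursday is Saturday.

Saturday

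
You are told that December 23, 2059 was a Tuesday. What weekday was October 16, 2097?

From December 23, 2059 to December 23, 2096: 37 years, of which 10 contain a Feb 29 — 27×365 + 10×366 = 13515 days.
December 2096: 31 − 23 = 8 days remain.
Then 9 full months totalling 273 days.
October 1–16, 2097: 16 days.
Residual: 297 days.
Total: 13812 days.
13812 mod 7 = 1, so 1 day after Tuesday is Wednesday.

Wednesday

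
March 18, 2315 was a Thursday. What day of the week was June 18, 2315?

Friday

March 2315: 31 − 18 = 13 days remain.
Then April (30), May (31): 30 + 31 = 61 days.
June 1–18, 2315: 18 days.
Total: 13 + 61 + 18 = 92 days.
92 mod 7 = 1, so 1 day after Thursday is Friday.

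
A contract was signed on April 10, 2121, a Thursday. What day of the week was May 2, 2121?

Friday

April 2121: 30 − 10 = 20 days remain.
May 1–2, 2121: 2 days.
Total: 20 + 2 = 22 days.
22 mod 7 = 1, so 1 day after Thursday is Friday.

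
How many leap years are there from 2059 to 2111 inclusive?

12

Years divisible by 4: 2060, 2064, …, 2108 — 13 in all.
Of these, 2100 is divisible by 100 but not 400, so not leap.
Leap years: 13 − 1 = 12.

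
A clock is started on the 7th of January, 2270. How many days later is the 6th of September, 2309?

Day-of-year of January 7, 2270: 7.
Day-of-year of September 6, 2309: 249.
2270 has 365 days, so 365 − 7 = 358 days remain in 2270.
Full years 2271–2308: 29 common + 9 leap = 29×365 + 9×366 = 13879 days.
Total: 358 + 13879 + 249 = 14486 days.

14486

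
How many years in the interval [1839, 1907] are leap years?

16

Years divisible by 4: 1840, 1844, …, 1904 — 17 in all.
Of these, 1900 is divisible by 100 but not 400, so not leap.
Leap years: 17 − 1 = 16.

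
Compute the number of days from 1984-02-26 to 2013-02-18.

From February 26, 1984 to February 26, 2012: 28 years, of which 7 contain a Feb 29 — 21×365 + 7×366 = 10227 days.
(2000 is a leap year (divisible by 400).)
February 2012: 29 − 26 = 3 days remain (2012 is a leap year, so February has 29 days).
Then 11 full months totalling 337 days.
February 1–18, 2013: 18 days (2013 is not a leap year).
Residual: 358 days.
Total: 10585 days.

10585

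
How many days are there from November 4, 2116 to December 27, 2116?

November 2116: 30 − 4 = 26 days remain.
December 1–27, 2116: 27 days.
Total: 26 + 27 = 53 days.

53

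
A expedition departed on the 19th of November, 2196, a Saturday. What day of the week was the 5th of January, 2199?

November 19, 2196 → November 19, 2197: 365 days.
November 19, 2197 → November 19, 2198: 365 days.
November 2198: 30 − 19 = 11 days remain.
Then December (31): 31 days.
January 1–5, 2199: 5 days.
Residual: 47 days.
Total: 777 days.
777 is a multiple of 7, so the 5th of January, 2199 falls on the same weekday: Saturday.

Saturday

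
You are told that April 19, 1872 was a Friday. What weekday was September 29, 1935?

Day-of-year of April 19, 1872: 110.
Day-of-year of September 29, 1935: 272.
1872 has 366 days, so 366 − 110 = 256 days remain in 1872.
Full years 1873–1934: 48 common + 14 leap = 48×365 + 14×366 = 22644 days.
Total: 256 + 22644 + 272 = 23172 days.
23172 mod 7 = 2, so 2 days after Friday is Sunday.

Sunday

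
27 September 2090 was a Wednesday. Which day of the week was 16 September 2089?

Count forward from the earlier date (September 16, 2089) to the later (September 27, 2090):
September 16, 2089 → September 16, 2090: 365 days.
Within September 2090: 27 − 16 = 11 days.
Total: 376 days.
376 mod 7 = 5, so 5 days before Wednesday is Friday.

Friday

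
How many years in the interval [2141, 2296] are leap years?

38

Years divisible by 4: 2144, 2148, …, 2296 — 39 in all.
Of these, 2200 is divisible by 100 but not 400, so not leap.
Leap years: 39 − 1 = 38.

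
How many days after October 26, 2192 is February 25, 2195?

Day-of-year of October 26, 2192: 300.
Day-of-year of February 25, 2195: 56.
2192 has 366 days, so 366 − 300 = 66 days remain in 2192.
Full years: 2193: 365; 2194: 365. Sum = 730.
Total: 66 + 730 + 56 = 852 days.

852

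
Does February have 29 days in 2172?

Yes

2172 is a leap year.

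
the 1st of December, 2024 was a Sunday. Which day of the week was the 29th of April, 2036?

Day-of-year of December 1, 2024: 336.
Day-of-year of April 29, 2036: 120.
2024 has 366 days, so 366 − 336 = 30 days remain in 2024.
Full years 2025–2035: 9 common + 2 leap = 9×365 + 2×366 = 4017 days.
Total: 30 + 4017 + 120 = 4167 days.
4167 mod 7 = 2, so 2 days after Sunday is Tuesday.

Tuesday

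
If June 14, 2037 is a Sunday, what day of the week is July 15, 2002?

Monday

Count forward from the earlier date (July 15, 2002) to the later (June 14, 2037):
From July 15, 2002 to July 15, 2036: 34 years, of which 9 contain a Feb 29 — 25×365 + 9×366 = 12419 days.
July 2036: 31 − 15 = 16 days remain.
Then 10 full months totalling 304 days.
June 1–14, 2037: 14 days.
Residual: 334 days.
Total: 12753 days.
12753 mod 7 = 6, so 6 days before Sunday is Monday.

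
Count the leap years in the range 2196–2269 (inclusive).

Years divisible by 4: 2196, 2200, …, 2268 — 19 in all.
Of these, 2200 is divisible by 100 but not 400, so not leap.
Leap years: 19 − 1 = 18.

18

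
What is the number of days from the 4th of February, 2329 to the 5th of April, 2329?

60

February 2329: 28 − 4 = 24 days remain (2329 is not a leap year, so February has 28 days).
Then March (31): 31 days.
April 1–5, 2329: 5 days.
Total: 24 + 31 + 5 = 60 days.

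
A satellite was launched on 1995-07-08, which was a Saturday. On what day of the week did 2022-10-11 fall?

Tuesday

From July 8, 1995 to July 8, 2022: 27 years, of which 7 contain a Feb 29 — 20×365 + 7×366 = 9862 days.
(2000 is a leap year (divisible by 400).)
July 2022: 31 − 8 = 23 days remain.
Then August (31), September (30): 31 + 30 = 61 days.
October 1–11, 2022: 11 days.
Residual: 95 days.
Total: 9957 days.
9957 mod 7 = 3, so 3 days after Saturday is Tuesday.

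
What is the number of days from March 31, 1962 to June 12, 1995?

Day-of-year of March 31, 1962: 90.
Day-of-year of June 12, 1995: 163.
1962 has 365 days, so 365 − 90 = 275 days remain in 1962.
Full years 1963–1994: 24 common + 8 leap = 24×365 + 8×366 = 11688 days.
Total: 275 + 11688 + 163 = 12126 days.

12126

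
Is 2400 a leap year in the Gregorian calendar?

2400 is a leap year (divisible by 400).

Yes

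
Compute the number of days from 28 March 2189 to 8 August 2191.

863

March 28, 2189 → March 28, 2190: 365 days.
March 28, 2190 → March 28, 2191: 365 days.
March 2191: 31 − 28 = 3 days remain.
Then April (30), May (31), June (30), July (31): 30 + 31 + 30 + 31 = 122 days.
August 1–8, 2191: 8 days.
Residual: 133 days.
Total: 863 days.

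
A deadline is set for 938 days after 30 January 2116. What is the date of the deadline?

25 August 2118

Count 938 days after January 30, 2116:
January 2116: 31 − 30 = 1 day remains.
Then 30 full months totalling 912 days.
August 1–25, 2118: 25 days.
Total: 1 + 912 + 25 = 938 days.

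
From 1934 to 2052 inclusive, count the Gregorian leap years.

Years divisible by 4: 1936, 1940, …, 2052 — 30 in all.
2000 is divisible by 400, so still leap.
No century exceptions apply. Count: 30.

30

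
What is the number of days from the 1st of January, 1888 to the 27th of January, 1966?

From January 1, 1888 to January 1, 1966: 78 years, of which 19 contain a Feb 29 — 59×365 + 19×366 = 28489 days.
(1900 is not a leap year (divisible by 100 but not 400).)
Within January 1966: 27 − 1 = 26 days.
Total: 28515 days.

28515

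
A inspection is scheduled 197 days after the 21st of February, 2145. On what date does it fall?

the 6th of September, 2145

Count 197 days after February 21, 2145:
February 2145: 28 − 21 = 7 days remain (2145 is not a leap year, so February has 28 days).
Then March (31), April (30), May (31), June (30), July (31), August (31): 31 + 30 + 31 + 30 + 31 + 31 = 184 days.
September 1–6, 2145: 6 days.
Total: 7 + 184 + 6 = 197 days.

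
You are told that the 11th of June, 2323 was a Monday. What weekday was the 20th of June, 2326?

Sunday

Day-of-year of June 11, 2323: 162.
Day-of-year of June 20, 2326: 171.
2323 has 365 days, so 365 − 162 = 203 days remain in 2323.
Full years: 2324: 366; 2325: 365. Sum = 731.
Total: 203 + 731 + 171 = 1105 days.
1105 mod 7 = 6, so 6 days after Monday is Sunday.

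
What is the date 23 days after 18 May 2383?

10 June 2383

Count 23 days after May 18, 2383:
May 2383: 31 − 18 = 13 days remain.
June 1–10, 2383: 10 days.
Total: 13 + 10 = 23 days.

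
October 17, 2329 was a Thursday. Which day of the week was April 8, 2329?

Count forward from the earlier date (April 8, 2329) to the later (October 17, 2329):
April 2329: 30 − 8 = 22 days remain.
Then May (31), June (30), July (31), August (31), September (30): 31 + 30 + 31 + 31 + 30 = 153 days.
October 1–17, 2329: 17 days.
Total: 22 + 153 + 17 = 192 days.
192 mod 7 = 3, so 3 days before Thursday is Monday.

Monday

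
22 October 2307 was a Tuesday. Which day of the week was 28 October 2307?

Within October 2307: 28 − 22 = 6 days.
6 mod 7 = 6, so 6 days after Tuesday is Monday.

Monday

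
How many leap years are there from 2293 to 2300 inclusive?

Years divisible by 4 in [2293, 2300]: 2296, 2300.
Of these, 2300 is divisible by 100 but not 400, so not leap.
Leap years: 2 − 1 = 1.

1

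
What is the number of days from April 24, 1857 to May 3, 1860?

1105

April 24, 1857 → April 24, 1858: 365 days.
April 24, 1858 → April 24, 1859: 365 days.
April 24, 1859 → April 24, 1860: 366 days (1860 is a leap year).
April 1860: 30 − 24 = 6 days remain.
May 1–3, 1860: 3 days.
Residual: 9 days.
Total: 1105 days.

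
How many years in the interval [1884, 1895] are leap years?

3

Years divisible by 4 in [1884, 1895]: 1884, 1888, 1892.
No century exceptions apply. Count: 3.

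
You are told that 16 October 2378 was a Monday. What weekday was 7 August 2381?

Friday

Day-of-year of October 16, 2378: 289.
Day-of-year of August 7, 2381: 219.
2378 has 365 days, so 365 − 289 = 76 days remain in 2378.
Full years: 2379: 365; 2380: 366. Sum = 731.
Total: 76 + 731 + 219 = 1026 days.
1026 mod 7 = 4, so 4 days after Monday is Friday.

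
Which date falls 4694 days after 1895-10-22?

1908-08-29

Count 4694 days after October 22, 1895:
Day-of-year of October 22, 1895: 295.
Day-of-year of August 29, 1908: 242.
1895 has 365 days, so 365 − 295 = 70 days remain in 1895.
Full years 1896–1907: 10 common + 2 leap = 10×365 + 2×366 = 4382 days.
Total: 70 + 4382 + 242 = 4694 days.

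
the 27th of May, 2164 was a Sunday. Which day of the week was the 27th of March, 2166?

May 27, 2164 → May 27, 2165: 365 days.
May 2165: 31 − 27 = 4 days remain.
Then 9 full months totalling 273 days.
March 1–27, 2166: 27 days.
Residual: 304 days.
Total: 669 days.
669 mod 7 = 4, so 4 days after Sunday is Thursday.

Thursday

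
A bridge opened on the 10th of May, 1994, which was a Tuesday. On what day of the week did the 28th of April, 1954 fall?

Count forward from the earlier date (April 28, 1954) to the later (May 10, 1994):
From April 28, 1954 to April 28, 1994: 40 years, of which 10 contain a Feb 29 — 30×365 + 10×366 = 14610 days.
April 1994: 30 − 28 = 2 days remain.
May 1–10, 1994: 10 days.
Residual: 12 days.
Total: 14622 days.
14622 mod 7 = 6, so 6 days before Tuesday is Wednesday.

Wednesday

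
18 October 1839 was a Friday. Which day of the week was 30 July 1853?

Day-of-year of October 18, 1839: 291.
Day-of-year of July 30, 1853: 211.
1839 has 365 days, so 365 − 291 = 74 days remain in 1839.
Full years 1840–1852: 9 common + 4 leap = 9×365 + 4×366 = 4749 days.
Total: 74 + 4749 + 211 = 5034 days.
5034 mod 7 = 1, so 1 day after Friday is Saturday.

Saturday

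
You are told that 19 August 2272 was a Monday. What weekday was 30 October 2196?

Count forward from the earlier date (October 30, 2196) to the later (August 19, 2272):
Day-of-year of October 30, 2196: 304.
Day-of-year of August 19, 2272: 232.
2196 has 366 days, so 366 − 304 = 62 days remain in 2196.
Full years 2197–2271: 58 common + 17 leap = 58×365 + 17×366 = 27392 days.
Total: 62 + 27392 + 232 = 27686 days.
27686 mod 7 = 1, so 1 day before Monday is Sunday.

Sunday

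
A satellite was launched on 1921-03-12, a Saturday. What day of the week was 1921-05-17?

March 1921: 31 − 12 = 19 days remain.
Then April (30): 30 days.
May 1–17, 1921: 17 days.
Total: 19 + 30 + 17 = 66 days.
66 mod 7 = 3, so 3 days after Saturday is Tuesday.

Tuesday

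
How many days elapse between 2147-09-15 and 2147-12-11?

87

September 2147: 30 − 15 = 15 days remain.
Then October (31), November (30): 31 + 30 = 61 days.
December 1–11, 2147: 11 days.
Total: 15 + 61 + 11 = 87 days.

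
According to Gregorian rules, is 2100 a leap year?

No

2100 is not a leap year (divisible by 100 but not 400).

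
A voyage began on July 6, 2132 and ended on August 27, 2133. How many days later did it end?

417

July 6, 2132 → July 6, 2133: 365 days.
July 2133: 31 − 6 = 25 days remain.
August 1–27, 2133: 27 days.
Residual: 52 days.
Total: 417 days.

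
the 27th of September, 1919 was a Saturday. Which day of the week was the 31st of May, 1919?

Count forward from the earlier date (May 31, 1919) to the later (September 27, 1919):
May 1919: 31 − 31 = 0 days remain.
Then June (30), July (31), August (31): 30 + 31 + 31 = 92 days.
September 1–27, 1919: 27 days.
Total: 0 + 92 + 27 = 119 days.
119 is a multiple of 7, so the 31st of May, 1919 falls on the same weekday: Saturday.

Saturday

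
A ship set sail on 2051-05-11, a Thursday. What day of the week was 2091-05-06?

Sunday

From May 11, 2051 to May 11, 2090: 39 years, of which 10 contain a Feb 29 — 29×365 + 10×366 = 14245 days.
May 2090: 31 − 11 = 20 days remain.
Then 11 full months totalling 334 days.
May 1–6, 2091: 6 days.
Residual: 360 days.
Total: 14605 days.
14605 mod 7 = 3, so 3 days after Thursday is Sunday.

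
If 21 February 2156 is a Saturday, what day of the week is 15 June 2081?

Count forward from the earlier date (June 15, 2081) to the later (February 21, 2156):
From June 15, 2081 to June 15, 2155: 74 years, of which 17 contain a Feb 29 — 57×365 + 17×366 = 27027 days.
(2100 is not a leap year (divisible by 100 but not 400).)
June 2155: 30 − 15 = 15 days remain.
Then July (31), August (31), September (30), October (31), November (30), December (31), January (31): 31 + 31 + 30 + 31 + 30 + 31 + 31 = 215 days.
February 1–21, 2156: 21 days (2156 is a leap year).
Residual: 251 days.
Total: 27278 days.
27278 mod 7 = 6, so 6 days before Saturday is Sunday.

Sunday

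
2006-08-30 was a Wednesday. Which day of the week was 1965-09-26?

Sunday

Count forward from the earlier date (September 26, 1965) to the later (August 30, 2006):
From September 26, 1965 to September 26, 2005: 40 years, of which 10 contain a Feb 29 — 30×365 + 10×366 = 14610 days.
(2000 is a leap year (divisible by 400).)
September 2005: 30 − 26 = 4 days remain.
Then 10 full months totalling 304 days.
August 1–30, 2006: 30 days.
Residual: 338 days.
Total: 14948 days.
14948 mod 7 = 3, so 3 days before Wednesday is Sunday.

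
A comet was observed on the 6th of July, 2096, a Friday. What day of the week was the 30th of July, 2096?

Within July 2096: 30 − 6 = 24 days.
24 mod 7 = 3, so 3 days after Friday is Monday.

Monday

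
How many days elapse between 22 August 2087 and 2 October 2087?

41

August 2087: 31 − 22 = 9 days remain.
Then September (30): 30 days.
October 1–2, 2087: 2 days.
Total: 9 + 30 + 2 = 41 days.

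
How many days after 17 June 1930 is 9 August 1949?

Day-of-year of June 17, 1930: 168.
Day-of-year of August 9, 1949: 221.
1930 has 365 days, so 365 − 168 = 197 days remain in 1930.
Full years 1931–1948: 13 common + 5 leap = 13×365 + 5×366 = 6575 days.
Total: 197 + 6575 + 221 = 6993 days.

6993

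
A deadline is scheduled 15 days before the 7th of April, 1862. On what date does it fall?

the 23rd of March, 1862

Count 15 days before April 7, 1862:
March 1862: 31 − 23 = 8 days remain.
April 1–7, 1862: 7 days.
Total: 8 + 7 = 15 days.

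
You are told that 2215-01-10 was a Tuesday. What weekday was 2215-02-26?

January 2215: 31 − 10 = 21 days remain.
February 1–26, 2215: 26 days (2215 is not a leap year).
Total: 21 + 26 = 47 days.
47 mod 7 = 5, so 5 days after Tuesday is Sunday.

Sunday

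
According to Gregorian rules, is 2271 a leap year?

2271 is not a leap year.

No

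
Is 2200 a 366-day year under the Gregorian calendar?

2200 is not a leap year (divisible by 100 but not 400).

No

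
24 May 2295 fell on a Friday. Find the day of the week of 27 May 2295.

Monday

Within May 2295: 27 − 24 = 3 days.
3 mod 7 = 3, so 3 days after Friday is Monday.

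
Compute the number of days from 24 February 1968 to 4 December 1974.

2475

Day-of-year of February 24, 1968: 55.
Day-of-year of December 4, 1974: 338.
1968 has 366 days, so 366 − 55 = 311 days remain in 1968.
Full years: 1969: 365; 1970: 365; 1971: 365; 1972: 366; 1973: 365. Sum = 1826.
Total: 311 + 1826 + 338 = 2475 days.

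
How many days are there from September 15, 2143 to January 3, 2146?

841

Day-of-year of September 15, 2143: 258.
Day-of-year of January 3, 2146: 3.
2143 has 365 days, so 365 − 258 = 107 days remain in 2143.
Full years: 2144: 366; 2145: 365. Sum = 731.
Total: 107 + 731 + 3 = 841 days.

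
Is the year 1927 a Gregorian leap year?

No

1927 is not a leap year.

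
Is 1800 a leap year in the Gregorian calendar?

No

1800 is not a leap year (divisible by 100 but not 400).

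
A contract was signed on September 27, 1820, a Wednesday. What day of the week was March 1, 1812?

Sunday

Count forward from the earlier date (March 1, 1812) to the later (September 27, 1820):
From March 1, 1812 to March 1, 1820: 8 years, of which 2 contain a Feb 29 — 6×365 + 2×366 = 2922 days.
March 1820: 31 − 1 = 30 days remain.
Then April (30), May (31), June (30), July (31), August (31): 30 + 31 + 30 + 31 + 31 = 153 days.
September 1–27, 1820: 27 days.
Residual: 210 days.
Total: 3132 days.
3132 mod 7 = 3, so 3 days before Wednesday is Sunday.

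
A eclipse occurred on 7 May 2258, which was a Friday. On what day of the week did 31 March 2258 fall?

Wednesday

Count forward from the earlier date (March 31, 2258) to the later (May 7, 2258):
March 2258: 31 − 31 = 0 days remain.
Then April (30): 30 days.
May 1–7, 2258: 7 days.
Total: 0 + 30 + 7 = 37 days.
37 mod 7 = 2, so 2 days before Friday is Wednesday.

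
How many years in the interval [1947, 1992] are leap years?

12

Years divisible by 4 in [1947, 1992]: 1948, 1952, 1956, 1960, 1964, 1968, 1972, 1976, 1980, 1984, 1988, 1992.
No century exceptions apply. Count: 12.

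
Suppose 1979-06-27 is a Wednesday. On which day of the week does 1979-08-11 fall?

Saturday

June 1979: 30 − 27 = 3 days remain.
Then July (31): 31 days.
August 1–11, 1979: 11 days.
Total: 3 + 31 + 11 = 45 days.
45 mod 7 = 3, so 3 days after Wednesday is Saturday.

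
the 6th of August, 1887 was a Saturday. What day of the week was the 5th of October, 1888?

Friday

August 1887: 31 − 6 = 25 days remain.
Then 13 full months totalling 396 days.
October 1–5, 1888: 5 days.
Total: 25 + 396 + 5 = 426 days.
426 mod 7 = 6, so 6 days after Saturday is Friday.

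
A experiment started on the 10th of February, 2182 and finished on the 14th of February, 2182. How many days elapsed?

4

Within February 2182: 14 − 10 = 4 days.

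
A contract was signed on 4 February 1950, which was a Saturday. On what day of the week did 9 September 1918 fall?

Monday

Count forward from the earlier date (September 9, 1918) to the later (February 4, 1950):
From September 9, 1918 to September 9, 1949: 31 years, of which 8 contain a Feb 29 — 23×365 + 8×366 = 11323 days.
September 1949: 30 − 9 = 21 days remain.
Then October (31), November (30), December (31), January (31): 31 + 30 + 31 + 31 = 123 days.
February 1–4, 1950: 4 days (1950 is not a leap year).
Residual: 148 days.
Total: 11471 days.
11471 mod 7 = 5, so 5 days before Saturday is Monday.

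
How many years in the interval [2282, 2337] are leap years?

Years divisible by 4: 2284, 2288, …, 2336 — 14 in all.
Of these, 2300 is divisible by 100 but not 400, so not leap.
Leap years: 14 − 1 = 13.

13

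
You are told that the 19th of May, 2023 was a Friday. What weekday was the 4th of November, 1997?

Tuesday

Count forward from the earlier date (November 4, 1997) to the later (May 19, 2023):
From November 4, 1997 to November 4, 2022: 25 years, of which 6 contain a Feb 29 — 19×365 + 6×366 = 9131 days.
(2000 is a leap year (divisible by 400).)
November 2022: 30 − 4 = 26 days remain.
Then December (31), January (31), February 2023 (28), March (31), April (30): 31 + 31 + 28 + 31 + 30 = 151 days.
May 1–19, 2023: 19 days.
Residual: 196 days.
Total: 9327 days.
9327 mod 7 = 3, so 3 days before Friday is Tuesday.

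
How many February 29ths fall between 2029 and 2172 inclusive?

Years divisible by 4: 2032, 2036, …, 2172 — 36 in all.
Of these, 2100 is divisible by 100 but not 400, so not leap.
Leap years: 36 − 1 = 35.

35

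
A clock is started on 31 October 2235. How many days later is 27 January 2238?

819

Day-of-year of October 31, 2235: 304.
Day-of-year of January 27, 2238: 27.
2235 has 365 days, so 365 − 304 = 61 days remain in 2235.
Full years: 2236: 366; 2237: 365. Sum = 731.
Total: 61 + 731 + 27 = 819 days.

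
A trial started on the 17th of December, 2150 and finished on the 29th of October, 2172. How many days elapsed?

From December 17, 2150 to December 17, 2171: 21 years, of which 5 contain a Feb 29 — 16×365 + 5×366 = 7670 days.
December 2171: 31 − 17 = 14 days remain.
Then 9 full months totalling 274 days.
October 1–29, 2172: 29 days.
Residual: 317 days.
Total: 7987 days.

7987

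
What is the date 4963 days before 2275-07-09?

2261-12-06

Count 4963 days before July 9, 2275:
Day-of-year of December 6, 2261: 340.
Day-of-year of July 9, 2275: 190.
2261 has 365 days, so 365 − 340 = 25 days remain in 2261.
Full years 2262–2274: 10 common + 3 leap = 10×365 + 3×366 = 4748 days.
Total: 25 + 4748 + 190 = 4963 days.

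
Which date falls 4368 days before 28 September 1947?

13 October 1935

Count 4368 days before September 28, 1947:
From October 13, 1935 to October 13, 1946: 11 years, of which 3 contain a Feb 29 — 8×365 + 3×366 = 4018 days.
October 1946: 31 − 13 = 18 days remain.
Then 10 full months totalling 304 days.
September 1–28, 1947: 28 days.
Residual: 350 days.
Total: 4368 days.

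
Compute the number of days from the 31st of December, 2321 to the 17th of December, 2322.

351

December 2321: 31 − 31 = 0 days remain.
Then 11 full months totalling 334 days.
December 1–17, 2322: 17 days.
Total: 0 + 334 + 17 = 351 days.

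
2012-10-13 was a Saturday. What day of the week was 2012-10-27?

Saturday

Within October 2012: 27 − 13 = 14 days.
14 is a multiple of 7, so 2012-10-27 falls on the same weekday: Saturday.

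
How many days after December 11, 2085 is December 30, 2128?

From December 11, 2085 to December 11, 2128: 43 years, of which 10 contain a Feb 29 — 33×365 + 10×366 = 15705 days.
(2100 is not a leap year (divisible by 100 but not 400).)
Within December 2128: 30 − 11 = 19 days.
Total: 15724 days.

15724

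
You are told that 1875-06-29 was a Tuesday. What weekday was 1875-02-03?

Wednesday

Count forward from the earlier date (February 3, 1875) to the later (June 29, 1875):
February 1875: 28 − 3 = 25 days remain (1875 is not a leap year, so February has 28 days).
Then March (31), April (30), May (31): 31 + 30 + 31 = 92 days.
June 1–29, 1875: 29 days.
Total: 25 + 92 + 29 = 146 days.
146 mod 7 = 6, so 6 days before Tuesday is Wednesday.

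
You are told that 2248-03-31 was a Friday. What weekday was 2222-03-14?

Count forward from the earlier date (March 14, 2222) to the later (March 31, 2248):
Day-of-year of March 14, 2222: 73.
Day-of-year of March 31, 2248: 91.
2222 has 365 days, so 365 − 73 = 292 days remain in 2222.
Full years 2223–2247: 19 common + 6 leap = 19×365 + 6×366 = 9131 days.
Total: 292 + 9131 + 91 = 9514 days.
9514 mod 7 = 1, so 1 day before Friday is Thursday.

Thursday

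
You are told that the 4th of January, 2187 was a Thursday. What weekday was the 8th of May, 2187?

Tuesday

January 2187: 31 − 4 = 27 days remain.
Then February 2187 (28), March (31), April (30): 28 + 31 + 30 = 89 days.
May 1–8, 2187: 8 days.
Total: 27 + 89 + 8 = 124 days.
124 mod 7 = 5, so 5 days after Thursday is Tuesday.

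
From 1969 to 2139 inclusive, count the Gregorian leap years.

Years divisible by 4: 1972, 1976, …, 2136 — 42 in all.
Of these, 2100 is divisible by 100 but not 400, so not leap.
2000 is divisible by 400, so still leap.
Leap years: 42 − 1 = 41.

41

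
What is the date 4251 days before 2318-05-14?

2306-09-23

Count 4251 days before May 14, 2318:
From September 23, 2306 to September 23, 2317: 11 years, of which 3 contain a Feb 29 — 8×365 + 3×366 = 4018 days.
September 2317: 30 − 23 = 7 days remain.
Then October (31), November (30), December (31), January (31), February 2318 (28), March (31), April (30): 31 + 30 + 31 + 31 + 28 + 31 + 30 = 212 days.
May 1–14, 2318: 14 days.
Residual: 233 days.
Total: 4251 days.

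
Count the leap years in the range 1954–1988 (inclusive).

Years divisible by 4 in [1954, 1988]: 1956, 1960, 1964, 1968, 1972, 1976, 1980, 1984, 1988.
No century exceptions apply. Count: 9.

9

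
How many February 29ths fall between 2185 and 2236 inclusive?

Years divisible by 4: 2188, 2192, …, 2236 — 13 in all.
Of these, 2200 is divisible by 100 but not 400, so not leap.
Leap years: 13 − 1 = 12.

12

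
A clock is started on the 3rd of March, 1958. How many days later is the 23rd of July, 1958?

142

March 1958: 31 − 3 = 28 days remain.
Then April (30), May (31), June (30): 30 + 31 + 30 = 91 days.
July 1–23, 1958: 23 days.
Total: 28 + 91 + 23 = 142 days.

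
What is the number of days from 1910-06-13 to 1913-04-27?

Day-of-year of June 13, 1910: 164.
Day-of-year of April 27, 1913: 117.
1910 has 365 days, so 365 − 164 = 201 days remain in 1910.
Full years: 1911: 365; 1912: 366. Sum = 731.
Total: 201 + 731 + 117 = 1049 days.

1049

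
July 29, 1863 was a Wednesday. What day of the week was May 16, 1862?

Count forward from the earlier date (May 16, 1862) to the later (July 29, 1863):
May 16, 1862 → May 16, 1863: 365 days.
May 1863: 31 − 16 = 15 days remain.
Then June (30): 30 days.
July 1–29, 1863: 29 days.
Residual: 74 days.
Total: 439 days.
439 mod 7 = 5, so 5 days before Wednesday is Friday.

Friday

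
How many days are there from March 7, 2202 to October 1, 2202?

March 2202: 31 − 7 = 24 days remain.
Then April (30), May (31), June (30), July (31), August (31), September (30): 30 + 31 + 30 + 31 + 31 + 30 = 183 days.
October 1, 2202: 1 day.
Total: 24 + 183 + 1 = 208 days.

208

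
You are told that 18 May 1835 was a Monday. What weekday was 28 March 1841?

Day-of-year of May 18, 1835: 138.
Day-of-year of March 28, 1841: 87.
1835 has 365 days, so 365 − 138 = 227 days remain in 1835.
Full years: 1836: 366; 1837: 365; 1838: 365; 1839: 365; 1840: 366. Sum = 1827.
Total: 227 + 1827 + 87 = 2141 days.
2141 mod 7 = 6, so 6 days after Monday is Sunday.

Sunday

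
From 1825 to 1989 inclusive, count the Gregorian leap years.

40

Years divisible by 4: 1828, 1832, …, 1988 — 41 in all.
Of these, 1900 is divisible by 100 but not 400, so not leap.
Leap years: 41 − 1 = 40.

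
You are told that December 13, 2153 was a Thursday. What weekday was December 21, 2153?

Within December 2153: 21 − 13 = 8 days.
8 mod 7 = 1, so 1 day after Thursday is Friday.

Friday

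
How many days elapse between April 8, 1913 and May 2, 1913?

April 1913: 30 − 8 = 22 days remain.
May 1–2, 1913: 2 days.
Total: 22 + 2 = 24 days.

24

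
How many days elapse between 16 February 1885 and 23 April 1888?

February 16, 1885 → February 16, 1886: 365 days.
February 16, 1886 → February 16, 1887: 365 days.
February 16, 1887 → February 16, 1888: 365 days.
February 1888: 29 − 16 = 13 days remain (1888 is a leap year, so February has 29 days).
Then March (31): 31 days.
April 1–23, 1888: 23 days.
Residual: 67 days.
Total: 1162 days.

1162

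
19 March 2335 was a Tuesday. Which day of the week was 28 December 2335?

Saturday

March 2335: 31 − 19 = 12 days remain.
Then April (30), May (31), June (30), July (31), August (31), September (30), October (31), November (30): 30 + 31 + 30 + 31 + 31 + 30 + 31 + 30 = 244 days.
December 1–28, 2335: 28 days.
Total: 12 + 244 + 28 = 284 days.
284 mod 7 = 4, so 4 days after Tuesday is Saturday.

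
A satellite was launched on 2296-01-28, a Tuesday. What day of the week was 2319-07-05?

Day-of-year of January 28, 2296: 28.
Day-of-year of July 5, 2319: 186.
2296 has 366 days, so 366 − 28 = 338 days remain in 2296.
Full years 2297–2318: 18 common + 4 leap = 18×365 + 4×366 = 8034 days.
Total: 338 + 8034 + 186 = 8558 days.
8558 mod 7 = 4, so 4 days after Tuesday is Saturday.

Saturday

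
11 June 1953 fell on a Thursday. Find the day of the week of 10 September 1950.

Sunday

Count forward from the earlier date (September 10, 1950) to the later (June 11, 1953):
Day-of-year of September 10, 1950: 253.
Day-of-year of June 11, 1953: 162.
1950 has 365 days, so 365 − 253 = 112 days remain in 1950.
Full years: 1951: 365; 1952: 366. Sum = 731.
Total: 112 + 731 + 162 = 1005 days.
1005 mod 7 = 4, so 4 days before Thursday is Sunday.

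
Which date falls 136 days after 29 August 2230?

12 January 2231

Count 136 days after August 29, 2230:
August 2230: 31 − 29 = 2 days remain.
Then September (30), October (31), November (30), December (31): 30 + 31 + 30 + 31 = 122 days.
January 1–12, 2231: 12 days.
Total: 2 + 122 + 12 = 136 days.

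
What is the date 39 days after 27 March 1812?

5 May 1812

Count 39 days after March 27, 1812:
March 1812: 31 − 27 = 4 days remain.
Then April (30): 30 days.
May 1–5, 1812: 5 days.
Total: 4 + 30 + 5 = 39 days.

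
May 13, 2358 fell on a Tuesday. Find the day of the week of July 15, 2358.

May 2358: 31 − 13 = 18 days remain.
Then June (30): 30 days.
July 1–15, 2358: 15 days.
Total: 18 + 30 + 15 = 63 days.
63 is a multiple of 7, so July 15, 2358 falls on the same weekday: Tuesday.

Tuesday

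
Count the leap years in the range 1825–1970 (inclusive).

35

Years divisible by 4: 1828, 1832, …, 1968 — 36 in all.
Of these, 1900 is divisible by 100 but not 400, so not leap.
Leap years: 36 − 1 = 35.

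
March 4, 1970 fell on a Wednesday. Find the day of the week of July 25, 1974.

Day-of-year of March 4, 1970: 63.
Day-of-year of July 25, 1974: 206.
1970 has 365 days, so 365 − 63 = 302 days remain in 1970.
Full years: 1971: 365; 1972: 366; 1973: 365. Sum = 1096.
Total: 302 + 1096 + 206 = 1604 days.
1604 mod 7 = 1, so 1 day after Wednesday is Thursday.

Thursday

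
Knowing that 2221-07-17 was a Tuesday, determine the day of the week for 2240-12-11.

Friday

Day-of-year of July 17, 2221: 198.
Day-of-year of December 11, 2240: 346.
2221 has 365 days, so 365 − 198 = 167 days remain in 2221.
Full years 2222–2239: 14 common + 4 leap = 14×365 + 4×366 = 6574 days.
Total: 167 + 6574 + 346 = 7087 days.
7087 mod 7 = 3, so 3 days after Tuesday is Friday.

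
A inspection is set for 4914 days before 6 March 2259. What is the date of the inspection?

21 September 2245

Count 4914 days before March 6, 2259:
Day-of-year of September 21, 2245: 264.
Day-of-year of March 6, 2259: 65.
2245 has 365 days, so 365 − 264 = 101 days remain in 2245.
Full years 2246–2258: 10 common + 3 leap = 10×365 + 3×366 = 4748 days.
Total: 101 + 4748 + 65 = 4914 days.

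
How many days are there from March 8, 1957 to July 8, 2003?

From March 8, 1957 to March 8, 2003: 46 years, of which 11 contain a Feb 29 — 35×365 + 11×366 = 16801 days.
(2000 is a leap year (divisible by 400).)
March 2003: 31 − 8 = 23 days remain.
Then April (30), May (31), June (30): 30 + 31 + 30 = 91 days.
July 1–8, 2003: 8 days.
Residual: 122 days.
Total: 16923 days.

16923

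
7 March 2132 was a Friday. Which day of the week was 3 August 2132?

Sunday

March 2132: 31 − 7 = 24 days remain.
Then April (30), May (31), June (30), July (31): 30 + 31 + 30 + 31 = 122 days.
August 1–3, 2132: 3 days.
Total: 24 + 122 + 3 = 149 days.
149 mod 7 = 2, so 2 days after Friday is Sunday.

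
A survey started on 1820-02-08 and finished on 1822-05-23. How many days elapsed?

835

Day-of-year of February 8, 1820: 39.
Day-of-year of May 23, 1822: 143.
1820 has 366 days, so 366 − 39 = 327 days remain in 1820.
Full years: 1821: 365. Sum = 365.
Total: 327 + 365 + 143 = 835 days.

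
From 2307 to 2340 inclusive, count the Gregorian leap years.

9

Years divisible by 4 in [2307, 2340]: 2308, 2312, 2316, 2320, 2324, 2328, 2332, 2336, 2340.
No century exceptions apply. Count: 9.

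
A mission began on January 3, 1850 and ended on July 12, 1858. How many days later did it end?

3112

Day-of-year of January 3, 1850: 3.
Day-of-year of July 12, 1858: 193.
1850 has 365 days, so 365 − 3 = 362 days remain in 1850.
Full years 1851–1857: 5 common + 2 leap = 5×365 + 2×366 = 2557 days.
Total: 362 + 2557 + 193 = 3112 days.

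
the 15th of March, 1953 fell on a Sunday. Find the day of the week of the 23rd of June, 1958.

Monday

Day-of-year of March 15, 1953: 74.
Day-of-year of June 23, 1958: 174.
1953 has 365 days, so 365 − 74 = 291 days remain in 1953.
Full years: 1954: 365; 1955: 365; 1956: 366; 1957: 365. Sum = 1461.
Total: 291 + 1461 + 174 = 1926 days.
1926 mod 7 = 1, so 1 day after Sunday is Monday.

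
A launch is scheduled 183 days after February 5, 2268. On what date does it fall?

August 6, 2268

Count 183 days after February 5, 2268:
February 2268: 29 − 5 = 24 days remain (2268 is a leap year, so February has 29 days).
Then March (31), April (30), May (31), June (30), July (31): 31 + 30 + 31 + 30 + 31 = 153 days.
August 1–6, 2268: 6 days.
Total: 24 + 153 + 6 = 183 days.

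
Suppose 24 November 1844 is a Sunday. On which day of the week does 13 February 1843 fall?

Monday

Count forward from the earlier date (February 13, 1843) to the later (November 24, 1844):
February 1843: 28 − 13 = 15 days remain (1843 is not a leap year, so February has 28 days).
Then 20 full months totalling 611 days.
November 1–24, 1844: 24 days.
Total: 15 + 611 + 24 = 650 days.
650 mod 7 = 6, so 6 days before Sunday is Monday.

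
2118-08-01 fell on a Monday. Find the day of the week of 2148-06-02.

From August 1, 2118 to August 1, 2147: 29 years, of which 7 contain a Feb 29 — 22×365 + 7×366 = 10592 days.
August 2147: 31 − 1 = 30 days remain.
Then 9 full months totalling 274 days.
June 1–2, 2148: 2 days.
Residual: 306 days.
Total: 10898 days.
10898 mod 7 = 6, so 6 days after Monday is Sunday.

Sunday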